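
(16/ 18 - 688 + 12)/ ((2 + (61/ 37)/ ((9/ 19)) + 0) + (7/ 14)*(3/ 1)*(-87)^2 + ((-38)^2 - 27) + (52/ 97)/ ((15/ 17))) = -31152520/ 589566529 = -0.05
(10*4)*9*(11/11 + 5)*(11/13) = 23760/13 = 1827.69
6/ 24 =0.25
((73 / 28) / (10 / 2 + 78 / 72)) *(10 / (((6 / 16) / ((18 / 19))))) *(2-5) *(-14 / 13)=8640 / 247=34.98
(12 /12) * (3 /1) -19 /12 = 17 /12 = 1.42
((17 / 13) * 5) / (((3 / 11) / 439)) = 410465 / 39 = 10524.74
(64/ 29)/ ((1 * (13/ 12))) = 768/ 377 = 2.04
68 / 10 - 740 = -3666 / 5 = -733.20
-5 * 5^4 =-3125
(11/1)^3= 1331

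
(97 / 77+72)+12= 6565 / 77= 85.26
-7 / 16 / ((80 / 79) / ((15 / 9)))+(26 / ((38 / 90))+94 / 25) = 23572973 / 364800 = 64.62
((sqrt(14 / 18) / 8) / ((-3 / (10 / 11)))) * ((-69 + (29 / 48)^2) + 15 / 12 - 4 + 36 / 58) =23640935 * sqrt(7) / 26459136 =2.36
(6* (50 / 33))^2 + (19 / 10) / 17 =1702299 / 20570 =82.76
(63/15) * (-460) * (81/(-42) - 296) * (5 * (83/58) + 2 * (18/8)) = 194552124/29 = 6708693.93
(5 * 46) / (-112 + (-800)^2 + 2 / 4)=460 / 1279777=0.00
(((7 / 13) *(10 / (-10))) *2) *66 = -924 / 13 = -71.08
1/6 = 0.17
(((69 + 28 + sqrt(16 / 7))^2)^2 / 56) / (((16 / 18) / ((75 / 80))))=862685505 * sqrt(7) / 21952 + 586474812855 / 351232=1773739.39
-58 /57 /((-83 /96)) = 1856 /1577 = 1.18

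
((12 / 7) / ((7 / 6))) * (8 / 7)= 1.68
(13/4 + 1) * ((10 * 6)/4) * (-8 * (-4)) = 2040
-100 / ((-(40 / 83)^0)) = 100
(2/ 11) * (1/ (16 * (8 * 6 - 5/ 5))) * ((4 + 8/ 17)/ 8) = 19/ 140624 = 0.00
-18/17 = -1.06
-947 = -947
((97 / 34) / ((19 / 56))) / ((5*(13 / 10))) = 1.29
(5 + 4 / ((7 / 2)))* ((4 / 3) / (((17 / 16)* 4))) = 688 / 357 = 1.93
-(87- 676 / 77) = -6023 / 77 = -78.22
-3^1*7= -21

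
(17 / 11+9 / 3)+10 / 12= 355 / 66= 5.38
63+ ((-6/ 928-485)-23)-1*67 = -237571/ 464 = -512.01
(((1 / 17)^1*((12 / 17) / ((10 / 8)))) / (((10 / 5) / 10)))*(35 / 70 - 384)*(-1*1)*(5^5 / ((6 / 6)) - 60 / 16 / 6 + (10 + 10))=57881655 / 289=200282.54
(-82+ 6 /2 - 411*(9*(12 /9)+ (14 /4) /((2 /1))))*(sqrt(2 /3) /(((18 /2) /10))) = -114605*sqrt(6) /54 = -5198.59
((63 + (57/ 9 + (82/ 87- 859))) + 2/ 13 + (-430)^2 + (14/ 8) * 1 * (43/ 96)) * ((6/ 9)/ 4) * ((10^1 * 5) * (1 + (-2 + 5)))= 666338923325/ 108576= 6137073.79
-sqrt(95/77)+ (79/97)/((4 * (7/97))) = 79/28- sqrt(7315)/77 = 1.71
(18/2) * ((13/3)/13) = 3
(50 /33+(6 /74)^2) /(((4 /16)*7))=39284 /45177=0.87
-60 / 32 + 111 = 109.12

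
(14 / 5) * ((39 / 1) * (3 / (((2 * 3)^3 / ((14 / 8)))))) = 637 / 240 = 2.65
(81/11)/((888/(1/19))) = 27/61864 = 0.00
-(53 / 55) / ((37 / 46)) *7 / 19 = -0.44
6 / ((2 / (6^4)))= 3888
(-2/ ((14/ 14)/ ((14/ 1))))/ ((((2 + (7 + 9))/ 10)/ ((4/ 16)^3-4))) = 2975/ 48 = 61.98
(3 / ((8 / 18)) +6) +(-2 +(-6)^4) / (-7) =-4819 / 28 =-172.11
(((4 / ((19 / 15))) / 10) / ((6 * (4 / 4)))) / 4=1 / 76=0.01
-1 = -1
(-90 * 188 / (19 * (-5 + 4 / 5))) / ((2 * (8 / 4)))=7050 / 133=53.01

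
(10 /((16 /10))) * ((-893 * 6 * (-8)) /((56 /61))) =4085475 /14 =291819.64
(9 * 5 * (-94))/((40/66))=-13959/2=-6979.50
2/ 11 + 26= 288/ 11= 26.18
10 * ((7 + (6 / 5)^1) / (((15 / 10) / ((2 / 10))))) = 10.93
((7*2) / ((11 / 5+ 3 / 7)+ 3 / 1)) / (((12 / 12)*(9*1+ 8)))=490 / 3349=0.15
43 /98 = 0.44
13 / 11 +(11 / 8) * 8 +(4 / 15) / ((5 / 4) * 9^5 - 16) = 593313986 / 48704865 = 12.18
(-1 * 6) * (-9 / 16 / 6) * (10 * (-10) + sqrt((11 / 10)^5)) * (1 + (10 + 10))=-4725 / 4 + 22869 * sqrt(110) / 16000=-1166.26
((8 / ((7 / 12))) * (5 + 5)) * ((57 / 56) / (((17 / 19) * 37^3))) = 129960 / 42193949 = 0.00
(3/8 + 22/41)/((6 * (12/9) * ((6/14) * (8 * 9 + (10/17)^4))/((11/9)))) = 174809453/38795798016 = 0.00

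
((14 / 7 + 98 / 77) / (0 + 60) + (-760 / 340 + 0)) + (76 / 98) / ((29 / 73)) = -303729 / 1328635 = -0.23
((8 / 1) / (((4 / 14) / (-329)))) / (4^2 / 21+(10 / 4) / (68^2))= -1789044096 / 148073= -12082.18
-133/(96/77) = -10241/96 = -106.68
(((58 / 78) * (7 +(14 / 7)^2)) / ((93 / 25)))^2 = 63600625 / 13155129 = 4.83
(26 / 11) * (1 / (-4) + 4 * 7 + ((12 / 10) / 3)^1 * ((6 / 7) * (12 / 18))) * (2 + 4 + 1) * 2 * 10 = 101842 / 11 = 9258.36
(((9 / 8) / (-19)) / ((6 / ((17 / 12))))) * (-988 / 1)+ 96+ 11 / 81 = 109.95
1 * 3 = 3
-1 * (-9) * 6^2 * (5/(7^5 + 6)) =1620/16813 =0.10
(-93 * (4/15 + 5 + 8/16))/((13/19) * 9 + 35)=-101897/7820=-13.03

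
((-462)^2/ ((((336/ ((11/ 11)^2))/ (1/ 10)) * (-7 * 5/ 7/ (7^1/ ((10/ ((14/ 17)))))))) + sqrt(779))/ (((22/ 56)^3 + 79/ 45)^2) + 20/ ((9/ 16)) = 975827865600 * sqrt(779)/ 3218805574609 + 82084040802055232/ 2462386264575885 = 41.80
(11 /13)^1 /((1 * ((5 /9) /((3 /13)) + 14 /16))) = 2376 /9217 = 0.26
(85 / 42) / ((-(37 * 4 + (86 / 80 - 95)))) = -0.04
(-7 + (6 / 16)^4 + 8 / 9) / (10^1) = -224551 / 368640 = -0.61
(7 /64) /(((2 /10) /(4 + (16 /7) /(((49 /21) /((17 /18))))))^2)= 819025 /12348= 66.33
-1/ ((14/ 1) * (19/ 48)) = -0.18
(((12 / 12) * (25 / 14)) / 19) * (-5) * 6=-375 / 133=-2.82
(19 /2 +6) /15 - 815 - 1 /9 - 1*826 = -147607 /90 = -1640.08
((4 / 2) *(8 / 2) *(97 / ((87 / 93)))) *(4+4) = 192448 / 29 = 6636.14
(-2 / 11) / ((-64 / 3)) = 3 / 352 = 0.01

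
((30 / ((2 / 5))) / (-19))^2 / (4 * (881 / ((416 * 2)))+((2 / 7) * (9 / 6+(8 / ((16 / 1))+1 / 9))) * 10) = 73710000 / 48570023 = 1.52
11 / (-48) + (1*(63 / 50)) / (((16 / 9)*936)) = -57011 / 249600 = -0.23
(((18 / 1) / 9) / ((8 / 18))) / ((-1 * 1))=-9 / 2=-4.50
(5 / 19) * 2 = 10 / 19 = 0.53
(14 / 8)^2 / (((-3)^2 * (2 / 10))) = 245 / 144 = 1.70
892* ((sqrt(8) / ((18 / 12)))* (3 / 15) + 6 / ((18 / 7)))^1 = 3568* sqrt(2) / 15 + 6244 / 3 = 2417.73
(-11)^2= 121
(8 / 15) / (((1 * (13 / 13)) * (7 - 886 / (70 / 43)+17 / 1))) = -56 / 54627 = -0.00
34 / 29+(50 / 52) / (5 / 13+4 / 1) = 4601 / 3306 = 1.39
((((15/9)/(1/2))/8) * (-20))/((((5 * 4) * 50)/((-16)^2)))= -32/15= -2.13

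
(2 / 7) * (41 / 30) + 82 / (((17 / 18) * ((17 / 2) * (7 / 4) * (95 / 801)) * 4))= 1045541 / 82365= 12.69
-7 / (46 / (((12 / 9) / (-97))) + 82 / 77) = 1078 / 515197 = 0.00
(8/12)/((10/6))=2/5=0.40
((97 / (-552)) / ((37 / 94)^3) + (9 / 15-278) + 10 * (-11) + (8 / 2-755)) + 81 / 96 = -637743162473 / 559209120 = -1140.44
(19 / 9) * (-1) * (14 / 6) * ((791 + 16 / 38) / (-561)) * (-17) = -9569 / 81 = -118.14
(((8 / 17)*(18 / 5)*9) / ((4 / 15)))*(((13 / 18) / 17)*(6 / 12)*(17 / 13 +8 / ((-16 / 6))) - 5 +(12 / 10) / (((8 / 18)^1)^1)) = -192996 / 1445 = -133.56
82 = 82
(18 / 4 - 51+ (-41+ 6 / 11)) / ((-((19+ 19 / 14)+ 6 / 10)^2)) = 4686850 / 23672979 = 0.20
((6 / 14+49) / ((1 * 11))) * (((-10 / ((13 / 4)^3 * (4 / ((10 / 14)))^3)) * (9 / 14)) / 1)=-1946250 / 406174769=-0.00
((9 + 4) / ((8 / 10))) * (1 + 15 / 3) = 195 / 2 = 97.50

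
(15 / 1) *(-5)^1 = -75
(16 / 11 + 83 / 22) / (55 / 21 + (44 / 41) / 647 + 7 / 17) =1089065985 / 631794284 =1.72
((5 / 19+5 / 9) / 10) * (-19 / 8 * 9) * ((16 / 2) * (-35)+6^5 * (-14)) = 191002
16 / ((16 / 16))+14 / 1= 30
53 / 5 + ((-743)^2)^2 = 1523790492058 / 5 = 304758098411.60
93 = 93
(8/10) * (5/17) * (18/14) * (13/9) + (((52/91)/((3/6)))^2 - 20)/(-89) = 0.65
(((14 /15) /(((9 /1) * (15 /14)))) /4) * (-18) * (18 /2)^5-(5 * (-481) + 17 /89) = -51874342 /2225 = -23314.31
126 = 126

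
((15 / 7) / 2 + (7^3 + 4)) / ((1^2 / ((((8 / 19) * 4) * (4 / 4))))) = 77968 / 133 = 586.23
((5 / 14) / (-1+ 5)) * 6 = 15 / 28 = 0.54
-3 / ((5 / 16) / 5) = -48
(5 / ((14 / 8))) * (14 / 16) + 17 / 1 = 39 / 2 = 19.50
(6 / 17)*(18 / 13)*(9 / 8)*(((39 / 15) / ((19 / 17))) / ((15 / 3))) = 243 / 950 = 0.26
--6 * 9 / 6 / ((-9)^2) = 1 / 9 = 0.11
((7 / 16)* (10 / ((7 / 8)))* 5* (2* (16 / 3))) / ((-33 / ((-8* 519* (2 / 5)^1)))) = 13420.61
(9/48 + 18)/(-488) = -0.04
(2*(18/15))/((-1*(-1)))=12/5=2.40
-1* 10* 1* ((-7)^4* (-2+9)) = -168070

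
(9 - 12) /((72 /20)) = -5 /6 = -0.83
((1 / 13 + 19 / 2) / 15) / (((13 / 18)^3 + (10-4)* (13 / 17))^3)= 40443376533486336 / 7752777087354398125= 0.01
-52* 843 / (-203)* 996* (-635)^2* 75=1320380101170000 / 203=6504335473743.84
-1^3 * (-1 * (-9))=-9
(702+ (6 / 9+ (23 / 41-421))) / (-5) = -34714 / 615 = -56.45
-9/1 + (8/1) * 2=7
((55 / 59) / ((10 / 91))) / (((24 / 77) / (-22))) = -598.76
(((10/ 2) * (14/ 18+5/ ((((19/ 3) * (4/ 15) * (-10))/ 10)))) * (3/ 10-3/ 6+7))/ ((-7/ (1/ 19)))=25381/ 45486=0.56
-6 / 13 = -0.46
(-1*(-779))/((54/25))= 360.65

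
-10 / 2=-5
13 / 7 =1.86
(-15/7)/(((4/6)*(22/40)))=-450/77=-5.84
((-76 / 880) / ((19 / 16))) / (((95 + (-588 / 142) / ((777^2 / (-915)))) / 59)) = -22938964 / 507898325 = -0.05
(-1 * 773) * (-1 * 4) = 3092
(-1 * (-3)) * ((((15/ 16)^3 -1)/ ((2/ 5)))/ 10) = -2163/ 16384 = -0.13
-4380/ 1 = -4380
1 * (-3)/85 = -0.04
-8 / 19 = -0.42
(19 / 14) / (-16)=-19 / 224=-0.08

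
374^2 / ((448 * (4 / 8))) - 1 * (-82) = 39561 / 56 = 706.45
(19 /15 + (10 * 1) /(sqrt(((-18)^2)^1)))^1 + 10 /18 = 107 /45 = 2.38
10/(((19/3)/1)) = 30/19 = 1.58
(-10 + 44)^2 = 1156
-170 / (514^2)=-85 / 132098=-0.00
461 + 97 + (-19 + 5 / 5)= 540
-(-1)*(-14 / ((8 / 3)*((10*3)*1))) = -7 / 40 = -0.18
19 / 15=1.27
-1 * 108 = -108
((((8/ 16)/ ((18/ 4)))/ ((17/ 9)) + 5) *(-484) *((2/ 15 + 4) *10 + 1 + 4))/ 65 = -5785736/ 3315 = -1745.32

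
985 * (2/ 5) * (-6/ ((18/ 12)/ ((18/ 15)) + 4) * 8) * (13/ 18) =-163904/ 63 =-2601.65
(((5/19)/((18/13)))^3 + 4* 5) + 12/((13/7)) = 26.47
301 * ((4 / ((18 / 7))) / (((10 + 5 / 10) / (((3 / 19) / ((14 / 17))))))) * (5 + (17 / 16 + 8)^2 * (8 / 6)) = 16071035 / 16416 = 978.99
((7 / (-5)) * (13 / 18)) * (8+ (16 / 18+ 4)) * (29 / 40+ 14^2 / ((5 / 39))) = -161456659 / 8100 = -19932.92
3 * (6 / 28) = 9 / 14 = 0.64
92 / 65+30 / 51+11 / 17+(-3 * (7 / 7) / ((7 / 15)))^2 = 2381146 / 54145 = 43.98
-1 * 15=-15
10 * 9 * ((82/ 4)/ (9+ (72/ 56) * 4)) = 1435/ 11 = 130.45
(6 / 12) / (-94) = -0.01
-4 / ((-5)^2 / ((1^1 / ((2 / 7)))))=-14 / 25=-0.56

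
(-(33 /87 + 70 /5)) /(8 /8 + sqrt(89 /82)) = 34194 /203-417 * sqrt(7298) /203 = -7.04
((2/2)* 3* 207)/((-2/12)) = -3726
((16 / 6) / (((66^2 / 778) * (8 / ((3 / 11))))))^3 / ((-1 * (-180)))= 58863869 / 2475279168104160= 0.00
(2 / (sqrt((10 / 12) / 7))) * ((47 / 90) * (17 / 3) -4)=-6.03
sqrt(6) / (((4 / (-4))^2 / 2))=2 *sqrt(6)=4.90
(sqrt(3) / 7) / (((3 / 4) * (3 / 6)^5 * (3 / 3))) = 128 * sqrt(3) / 21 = 10.56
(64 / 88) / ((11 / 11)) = 8 / 11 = 0.73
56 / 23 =2.43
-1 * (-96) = 96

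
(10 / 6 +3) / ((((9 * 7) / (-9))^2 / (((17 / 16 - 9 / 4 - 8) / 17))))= -7 / 136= -0.05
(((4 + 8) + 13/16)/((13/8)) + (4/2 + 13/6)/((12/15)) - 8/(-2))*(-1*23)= -122659/312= -393.14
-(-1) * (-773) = -773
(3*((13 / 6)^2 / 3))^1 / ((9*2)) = 169 / 648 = 0.26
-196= -196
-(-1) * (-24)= -24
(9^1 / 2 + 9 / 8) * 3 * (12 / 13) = 405 / 26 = 15.58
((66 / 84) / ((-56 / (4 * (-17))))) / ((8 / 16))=187 / 98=1.91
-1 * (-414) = 414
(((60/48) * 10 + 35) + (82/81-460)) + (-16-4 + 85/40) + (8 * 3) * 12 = -91603/648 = -141.36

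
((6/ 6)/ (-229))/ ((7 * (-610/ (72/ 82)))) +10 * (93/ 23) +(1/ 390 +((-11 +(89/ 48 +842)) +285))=111077542835411/ 95897743760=1158.29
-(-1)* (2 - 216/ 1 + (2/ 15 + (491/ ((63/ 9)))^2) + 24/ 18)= 3460003/ 735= 4707.49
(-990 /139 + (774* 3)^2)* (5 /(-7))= -535316490 /139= -3851197.77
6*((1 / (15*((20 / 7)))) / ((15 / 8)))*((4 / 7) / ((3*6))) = 8 / 3375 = 0.00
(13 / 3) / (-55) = -13 / 165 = -0.08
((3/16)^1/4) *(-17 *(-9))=459/64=7.17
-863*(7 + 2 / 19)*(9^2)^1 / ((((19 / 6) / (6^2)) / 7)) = -14268600360 / 361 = -39525208.75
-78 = -78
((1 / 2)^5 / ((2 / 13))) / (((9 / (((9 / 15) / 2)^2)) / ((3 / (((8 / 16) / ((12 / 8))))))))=117 / 6400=0.02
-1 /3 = -0.33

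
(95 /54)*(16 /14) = 2.01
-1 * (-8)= 8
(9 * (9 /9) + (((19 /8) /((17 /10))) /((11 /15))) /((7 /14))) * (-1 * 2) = -4791 /187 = -25.62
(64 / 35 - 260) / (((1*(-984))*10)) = 753 / 28700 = 0.03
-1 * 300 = -300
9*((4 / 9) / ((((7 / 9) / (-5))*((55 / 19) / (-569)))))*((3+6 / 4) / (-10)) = -2274.52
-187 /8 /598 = -187 /4784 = -0.04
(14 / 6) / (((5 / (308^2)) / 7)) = 4648336 / 15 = 309889.07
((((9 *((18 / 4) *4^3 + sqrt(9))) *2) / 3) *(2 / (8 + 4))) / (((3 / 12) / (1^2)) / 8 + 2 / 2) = 3104 / 11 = 282.18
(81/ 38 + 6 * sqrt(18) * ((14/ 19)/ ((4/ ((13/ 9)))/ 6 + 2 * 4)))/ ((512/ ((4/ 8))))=81/ 38912 + 819 * sqrt(2)/ 535040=0.00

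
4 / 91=0.04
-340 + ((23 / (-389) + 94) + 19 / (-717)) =-68636480 / 278913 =-246.09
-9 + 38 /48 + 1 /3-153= -1287 /8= -160.88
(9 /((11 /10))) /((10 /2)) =18 /11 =1.64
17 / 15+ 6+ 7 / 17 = 1924 / 255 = 7.55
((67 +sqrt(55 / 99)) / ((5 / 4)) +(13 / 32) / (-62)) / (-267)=-531647 / 2648640-4 * sqrt(5) / 4005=-0.20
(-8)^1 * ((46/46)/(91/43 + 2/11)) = -3784/1087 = -3.48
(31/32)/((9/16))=31/18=1.72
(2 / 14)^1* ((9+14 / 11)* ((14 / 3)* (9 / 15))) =226 / 55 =4.11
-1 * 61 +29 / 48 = -2899 / 48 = -60.40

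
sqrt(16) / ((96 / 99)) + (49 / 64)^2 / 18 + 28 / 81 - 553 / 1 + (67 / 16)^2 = -530.96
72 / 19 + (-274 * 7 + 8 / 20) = -181812 / 95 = -1913.81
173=173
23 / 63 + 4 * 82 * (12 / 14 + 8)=183047 / 63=2905.51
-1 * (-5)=5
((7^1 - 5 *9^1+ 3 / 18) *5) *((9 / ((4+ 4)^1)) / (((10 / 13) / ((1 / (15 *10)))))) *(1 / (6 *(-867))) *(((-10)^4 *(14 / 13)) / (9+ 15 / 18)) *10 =198625 / 51153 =3.88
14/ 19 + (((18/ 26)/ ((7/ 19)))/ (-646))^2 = 134021243/ 181883884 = 0.74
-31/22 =-1.41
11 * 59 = 649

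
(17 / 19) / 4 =17 / 76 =0.22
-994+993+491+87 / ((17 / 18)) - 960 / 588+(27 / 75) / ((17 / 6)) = 12091246 / 20825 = 580.61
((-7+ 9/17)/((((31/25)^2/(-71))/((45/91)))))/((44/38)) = 189703125/1486667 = 127.60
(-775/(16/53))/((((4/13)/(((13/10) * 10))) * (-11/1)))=6941675/704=9860.33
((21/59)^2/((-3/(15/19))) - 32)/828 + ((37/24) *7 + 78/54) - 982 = -969.80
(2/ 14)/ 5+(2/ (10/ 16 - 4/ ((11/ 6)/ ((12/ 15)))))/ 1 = -30307/ 17255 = -1.76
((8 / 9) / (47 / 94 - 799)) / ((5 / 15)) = -16 / 4791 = -0.00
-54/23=-2.35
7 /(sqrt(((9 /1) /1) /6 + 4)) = 7*sqrt(22) /11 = 2.98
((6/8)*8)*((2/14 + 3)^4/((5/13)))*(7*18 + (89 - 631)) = -7601138688/12005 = -633164.41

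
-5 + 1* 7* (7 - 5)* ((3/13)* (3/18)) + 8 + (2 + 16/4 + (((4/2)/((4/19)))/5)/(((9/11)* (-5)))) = 53083/5850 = 9.07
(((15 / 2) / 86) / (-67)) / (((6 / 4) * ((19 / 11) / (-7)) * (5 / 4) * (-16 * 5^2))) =-77 / 10947800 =-0.00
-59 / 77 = -0.77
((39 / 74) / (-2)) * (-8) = 78 / 37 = 2.11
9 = 9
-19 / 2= -9.50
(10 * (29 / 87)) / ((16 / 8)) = 5 / 3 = 1.67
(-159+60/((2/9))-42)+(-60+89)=98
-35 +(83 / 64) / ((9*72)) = -35.00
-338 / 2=-169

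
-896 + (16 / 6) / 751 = -2018680 / 2253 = -896.00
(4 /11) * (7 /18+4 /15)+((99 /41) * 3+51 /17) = 212738 /20295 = 10.48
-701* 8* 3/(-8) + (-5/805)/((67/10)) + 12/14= 22694297/10787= 2103.86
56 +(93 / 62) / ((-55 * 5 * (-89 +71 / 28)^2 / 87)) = 10029223232 / 179093475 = 56.00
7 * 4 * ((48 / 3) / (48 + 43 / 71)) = 9.22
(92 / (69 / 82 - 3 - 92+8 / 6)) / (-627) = 7544 / 4772515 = 0.00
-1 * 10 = -10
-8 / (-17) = 8 / 17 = 0.47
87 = 87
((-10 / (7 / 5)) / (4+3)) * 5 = -250 / 49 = -5.10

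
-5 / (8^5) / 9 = -5 / 294912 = -0.00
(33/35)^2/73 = 1089/89425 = 0.01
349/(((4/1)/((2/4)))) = 349/8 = 43.62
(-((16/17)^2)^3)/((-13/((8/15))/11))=1476395008/4706825955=0.31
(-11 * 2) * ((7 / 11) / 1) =-14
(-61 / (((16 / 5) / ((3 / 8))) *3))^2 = 93025 / 16384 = 5.68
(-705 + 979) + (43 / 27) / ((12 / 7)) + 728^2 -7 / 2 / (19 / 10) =3264262627 / 6156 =530257.09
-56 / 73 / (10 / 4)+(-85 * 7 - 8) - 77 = -248312 / 365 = -680.31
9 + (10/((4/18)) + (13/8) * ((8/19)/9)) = 9247/171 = 54.08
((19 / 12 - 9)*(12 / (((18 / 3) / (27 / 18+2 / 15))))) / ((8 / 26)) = -56693 / 720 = -78.74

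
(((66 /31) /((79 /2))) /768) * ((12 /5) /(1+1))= 33 /391840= 0.00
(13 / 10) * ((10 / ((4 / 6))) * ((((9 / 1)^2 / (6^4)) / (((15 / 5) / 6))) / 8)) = 39 / 128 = 0.30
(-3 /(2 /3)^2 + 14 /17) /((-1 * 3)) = 403 /204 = 1.98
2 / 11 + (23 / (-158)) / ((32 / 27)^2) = 139147 / 1779712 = 0.08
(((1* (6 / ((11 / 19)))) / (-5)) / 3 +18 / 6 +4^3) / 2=3647 / 110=33.15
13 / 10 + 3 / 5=19 / 10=1.90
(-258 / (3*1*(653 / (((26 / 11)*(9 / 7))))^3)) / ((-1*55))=1101909744 / 6991565148592255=0.00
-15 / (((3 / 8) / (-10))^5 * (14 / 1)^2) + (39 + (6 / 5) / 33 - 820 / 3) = 225228854143 / 218295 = 1031763.69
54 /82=27 /41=0.66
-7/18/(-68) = 7/1224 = 0.01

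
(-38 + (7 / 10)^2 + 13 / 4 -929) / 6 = -48163 / 300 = -160.54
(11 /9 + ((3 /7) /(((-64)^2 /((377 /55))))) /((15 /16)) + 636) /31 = 2826211393 /137491200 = 20.56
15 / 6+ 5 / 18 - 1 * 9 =-6.22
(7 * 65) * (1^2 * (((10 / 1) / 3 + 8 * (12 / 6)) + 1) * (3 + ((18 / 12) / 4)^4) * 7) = 801037055 / 4096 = 195565.69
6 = 6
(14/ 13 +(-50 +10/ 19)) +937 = 219485/ 247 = 888.60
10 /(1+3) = 5 /2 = 2.50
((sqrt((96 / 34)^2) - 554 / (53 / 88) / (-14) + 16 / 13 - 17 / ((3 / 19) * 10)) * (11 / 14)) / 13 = 1596124937 / 447670860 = 3.57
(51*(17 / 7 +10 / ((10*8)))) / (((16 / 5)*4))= 36465 / 3584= 10.17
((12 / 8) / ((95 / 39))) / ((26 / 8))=18 / 95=0.19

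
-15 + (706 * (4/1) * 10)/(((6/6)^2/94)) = 2654545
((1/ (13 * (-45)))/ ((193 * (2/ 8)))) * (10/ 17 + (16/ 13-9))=2116/ 8317335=0.00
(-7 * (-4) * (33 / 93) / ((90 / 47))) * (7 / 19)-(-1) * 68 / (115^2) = 134372038 / 70105725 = 1.92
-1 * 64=-64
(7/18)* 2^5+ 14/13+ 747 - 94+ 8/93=2417785/3627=666.61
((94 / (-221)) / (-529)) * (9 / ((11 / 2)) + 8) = 9964 / 1285999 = 0.01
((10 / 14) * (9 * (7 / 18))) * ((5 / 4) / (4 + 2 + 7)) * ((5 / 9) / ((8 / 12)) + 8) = 1325 / 624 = 2.12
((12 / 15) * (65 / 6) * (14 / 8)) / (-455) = -1 / 30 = -0.03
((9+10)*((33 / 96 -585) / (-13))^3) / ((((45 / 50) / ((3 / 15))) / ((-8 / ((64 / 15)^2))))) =-3110608358043775 / 18429771776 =-168781.71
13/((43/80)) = 1040/43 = 24.19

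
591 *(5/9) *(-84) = -27580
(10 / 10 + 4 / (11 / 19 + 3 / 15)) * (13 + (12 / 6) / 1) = 3405 / 37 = 92.03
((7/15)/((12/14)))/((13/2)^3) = 196/98865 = 0.00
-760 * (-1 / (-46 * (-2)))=190 / 23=8.26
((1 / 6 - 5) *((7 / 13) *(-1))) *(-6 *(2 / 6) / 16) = -203 / 624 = -0.33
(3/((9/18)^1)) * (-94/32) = -141/8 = -17.62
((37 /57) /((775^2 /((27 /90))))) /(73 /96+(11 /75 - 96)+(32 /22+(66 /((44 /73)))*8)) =19536 /47140965234125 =0.00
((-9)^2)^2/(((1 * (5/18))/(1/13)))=118098/65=1816.89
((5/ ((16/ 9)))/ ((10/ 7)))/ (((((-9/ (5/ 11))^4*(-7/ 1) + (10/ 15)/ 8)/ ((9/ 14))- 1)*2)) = -1063125/ 1807458392416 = -0.00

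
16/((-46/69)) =-24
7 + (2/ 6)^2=64/ 9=7.11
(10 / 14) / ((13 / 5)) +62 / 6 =2896 / 273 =10.61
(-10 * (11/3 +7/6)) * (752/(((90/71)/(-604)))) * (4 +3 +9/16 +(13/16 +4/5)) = 21451477364/135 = 158899832.33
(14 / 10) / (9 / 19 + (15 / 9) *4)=399 / 2035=0.20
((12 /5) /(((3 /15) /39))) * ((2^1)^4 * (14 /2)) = 52416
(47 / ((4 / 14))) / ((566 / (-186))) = -30597 / 566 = -54.06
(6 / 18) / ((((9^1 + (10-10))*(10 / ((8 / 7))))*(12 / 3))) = 1 / 945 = 0.00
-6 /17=-0.35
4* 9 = 36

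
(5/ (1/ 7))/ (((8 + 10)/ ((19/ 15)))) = 133/ 54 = 2.46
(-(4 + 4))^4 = 4096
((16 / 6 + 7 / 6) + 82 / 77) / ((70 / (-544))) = -307768 / 8085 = -38.07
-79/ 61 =-1.30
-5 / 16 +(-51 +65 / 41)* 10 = -324365 / 656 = -494.46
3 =3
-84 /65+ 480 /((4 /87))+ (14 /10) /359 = 48717467 /4667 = 10438.71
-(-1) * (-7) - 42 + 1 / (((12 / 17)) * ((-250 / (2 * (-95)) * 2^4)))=-234877 / 4800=-48.93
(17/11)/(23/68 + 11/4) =0.50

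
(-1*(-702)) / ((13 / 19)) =1026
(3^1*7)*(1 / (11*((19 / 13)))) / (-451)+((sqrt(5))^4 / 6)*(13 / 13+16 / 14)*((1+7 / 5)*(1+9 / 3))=56553489 / 659813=85.71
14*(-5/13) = -70/13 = -5.38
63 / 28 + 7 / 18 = 95 / 36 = 2.64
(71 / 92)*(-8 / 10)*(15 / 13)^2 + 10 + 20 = 113415 / 3887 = 29.18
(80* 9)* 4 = 2880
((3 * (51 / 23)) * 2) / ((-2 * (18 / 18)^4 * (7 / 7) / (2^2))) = -612 / 23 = -26.61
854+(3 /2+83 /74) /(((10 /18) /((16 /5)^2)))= 4173238 /4625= 902.32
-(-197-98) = 295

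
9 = 9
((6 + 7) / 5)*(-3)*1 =-39 / 5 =-7.80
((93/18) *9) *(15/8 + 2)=2883/16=180.19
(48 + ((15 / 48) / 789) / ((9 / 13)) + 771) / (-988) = -376727 / 454464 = -0.83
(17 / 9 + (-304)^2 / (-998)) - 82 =-775651 / 4491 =-172.71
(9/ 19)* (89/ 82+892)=423.04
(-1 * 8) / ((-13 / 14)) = 112 / 13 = 8.62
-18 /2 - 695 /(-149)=-4.34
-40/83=-0.48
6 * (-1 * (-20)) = 120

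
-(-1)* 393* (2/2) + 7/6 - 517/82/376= 775687/1968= 394.15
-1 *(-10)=10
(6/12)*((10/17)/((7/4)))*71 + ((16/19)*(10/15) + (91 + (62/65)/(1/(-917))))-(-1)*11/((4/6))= -665471699/881790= -754.68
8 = 8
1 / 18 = 0.06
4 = 4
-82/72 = -41/36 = -1.14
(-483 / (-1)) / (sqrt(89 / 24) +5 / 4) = -28980 / 103 +1932* sqrt(534) / 103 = 152.09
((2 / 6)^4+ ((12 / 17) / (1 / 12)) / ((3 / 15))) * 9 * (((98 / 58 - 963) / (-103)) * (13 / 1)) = 21142145518 / 457011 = 46261.79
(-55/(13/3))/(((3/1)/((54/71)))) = -2970/923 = -3.22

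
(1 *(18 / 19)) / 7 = 18 / 133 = 0.14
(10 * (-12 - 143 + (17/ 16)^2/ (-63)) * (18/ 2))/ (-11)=12500645/ 9856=1268.33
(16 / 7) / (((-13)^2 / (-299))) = -368 / 91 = -4.04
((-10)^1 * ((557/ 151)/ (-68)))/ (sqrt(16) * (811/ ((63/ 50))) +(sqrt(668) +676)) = 8982769635/ 53824180432342 - 11053665 * sqrt(167)/ 107648360864684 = 0.00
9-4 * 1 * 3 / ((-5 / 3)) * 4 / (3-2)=189 / 5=37.80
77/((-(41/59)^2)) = -268037/1681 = -159.45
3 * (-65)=-195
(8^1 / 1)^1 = 8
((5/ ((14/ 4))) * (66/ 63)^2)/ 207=4840/ 639009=0.01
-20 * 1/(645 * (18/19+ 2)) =-0.01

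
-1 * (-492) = 492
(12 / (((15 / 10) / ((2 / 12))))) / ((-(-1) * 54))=2 / 81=0.02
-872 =-872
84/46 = 42/23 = 1.83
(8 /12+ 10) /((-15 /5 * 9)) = -32 /81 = -0.40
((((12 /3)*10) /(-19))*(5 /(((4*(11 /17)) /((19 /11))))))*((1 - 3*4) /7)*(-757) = -643450 /77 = -8356.49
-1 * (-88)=88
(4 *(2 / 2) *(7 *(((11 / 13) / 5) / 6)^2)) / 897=847 / 34108425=0.00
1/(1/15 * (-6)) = -5/2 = -2.50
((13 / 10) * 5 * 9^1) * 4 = 234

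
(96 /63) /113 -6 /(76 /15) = -105569 /90174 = -1.17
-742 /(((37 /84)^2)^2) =-36942054912 /1874161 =-19711.25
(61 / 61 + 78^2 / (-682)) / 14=-2701 / 4774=-0.57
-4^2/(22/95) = -760/11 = -69.09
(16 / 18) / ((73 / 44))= 352 / 657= 0.54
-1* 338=-338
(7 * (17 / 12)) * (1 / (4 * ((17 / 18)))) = 21 / 8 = 2.62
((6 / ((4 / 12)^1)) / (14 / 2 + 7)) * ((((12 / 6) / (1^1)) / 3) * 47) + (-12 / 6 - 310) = -1902 / 7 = -271.71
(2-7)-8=-13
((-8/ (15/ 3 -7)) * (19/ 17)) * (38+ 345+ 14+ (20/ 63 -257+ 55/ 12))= 647.79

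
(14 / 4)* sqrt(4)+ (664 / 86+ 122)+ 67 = 8760 / 43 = 203.72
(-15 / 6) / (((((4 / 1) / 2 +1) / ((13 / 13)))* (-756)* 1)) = 5 / 4536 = 0.00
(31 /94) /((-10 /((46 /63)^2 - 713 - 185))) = 55211713 /1865430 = 29.60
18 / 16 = 9 / 8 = 1.12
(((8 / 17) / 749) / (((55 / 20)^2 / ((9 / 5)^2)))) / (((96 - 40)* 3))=0.00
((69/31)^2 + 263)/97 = 257504/93217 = 2.76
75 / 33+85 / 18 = 1385 / 198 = 6.99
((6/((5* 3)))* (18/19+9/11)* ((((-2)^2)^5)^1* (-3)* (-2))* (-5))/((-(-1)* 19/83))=-376344576/3971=-94773.25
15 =15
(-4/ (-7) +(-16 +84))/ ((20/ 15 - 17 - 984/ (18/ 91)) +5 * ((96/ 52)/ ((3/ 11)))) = -18720/ 1353121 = -0.01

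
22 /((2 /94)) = 1034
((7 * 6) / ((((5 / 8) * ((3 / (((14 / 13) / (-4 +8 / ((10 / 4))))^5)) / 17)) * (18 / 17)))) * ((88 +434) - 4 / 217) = -171930515378125 / 207181494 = -829854.60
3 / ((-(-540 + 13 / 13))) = 3 / 539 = 0.01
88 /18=44 /9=4.89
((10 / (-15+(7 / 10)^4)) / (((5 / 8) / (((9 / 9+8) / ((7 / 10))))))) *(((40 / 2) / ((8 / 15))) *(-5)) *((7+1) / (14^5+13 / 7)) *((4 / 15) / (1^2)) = 640000000 / 61741990091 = 0.01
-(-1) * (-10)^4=10000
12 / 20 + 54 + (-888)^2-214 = 788384.60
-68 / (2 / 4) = -136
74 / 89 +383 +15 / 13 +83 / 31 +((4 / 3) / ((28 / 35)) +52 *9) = 92249500 / 107601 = 857.33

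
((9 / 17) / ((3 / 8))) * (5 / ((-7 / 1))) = -120 / 119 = -1.01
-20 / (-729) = 20 / 729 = 0.03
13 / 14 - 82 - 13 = -1317 / 14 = -94.07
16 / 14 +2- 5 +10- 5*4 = -83 / 7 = -11.86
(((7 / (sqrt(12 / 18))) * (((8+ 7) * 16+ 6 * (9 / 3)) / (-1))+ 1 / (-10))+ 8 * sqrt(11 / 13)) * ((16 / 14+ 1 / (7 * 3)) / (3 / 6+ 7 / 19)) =-40850 * sqrt(6) / 33 -95 / 693+ 7600 * sqrt(143) / 9009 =-3022.22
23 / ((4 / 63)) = 362.25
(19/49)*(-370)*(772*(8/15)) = -8683456/147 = -59071.13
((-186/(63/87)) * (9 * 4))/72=-899/7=-128.43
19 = 19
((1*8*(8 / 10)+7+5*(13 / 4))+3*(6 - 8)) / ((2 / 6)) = 1419 / 20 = 70.95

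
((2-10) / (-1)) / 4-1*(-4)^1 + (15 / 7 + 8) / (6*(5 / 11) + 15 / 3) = 4351 / 595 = 7.31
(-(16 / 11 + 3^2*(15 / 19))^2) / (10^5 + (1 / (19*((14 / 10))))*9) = -22403647 / 30576803455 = -0.00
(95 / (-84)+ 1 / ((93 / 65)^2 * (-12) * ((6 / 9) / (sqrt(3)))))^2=401375 * sqrt(3) / 2906064+ 100892004925 / 78196370112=1.53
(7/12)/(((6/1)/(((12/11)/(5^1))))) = 7/330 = 0.02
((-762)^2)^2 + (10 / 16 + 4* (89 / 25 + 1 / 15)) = 202288472850679 / 600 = 337147454751.13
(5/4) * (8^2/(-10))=-8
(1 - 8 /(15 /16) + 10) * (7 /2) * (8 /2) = 518 /15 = 34.53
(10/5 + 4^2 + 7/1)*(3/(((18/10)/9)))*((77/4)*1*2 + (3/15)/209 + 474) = 80334525/418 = 192187.86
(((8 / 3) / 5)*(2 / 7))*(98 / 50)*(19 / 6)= 1064 / 1125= 0.95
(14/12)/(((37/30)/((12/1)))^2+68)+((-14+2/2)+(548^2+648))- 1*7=378923665244/1259167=300932.02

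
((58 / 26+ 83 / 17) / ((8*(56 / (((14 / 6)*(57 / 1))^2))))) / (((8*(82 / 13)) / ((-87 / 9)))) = -53.80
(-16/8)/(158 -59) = -2/99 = -0.02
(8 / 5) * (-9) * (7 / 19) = -504 / 95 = -5.31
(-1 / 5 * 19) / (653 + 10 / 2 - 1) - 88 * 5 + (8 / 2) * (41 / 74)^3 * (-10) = -446.81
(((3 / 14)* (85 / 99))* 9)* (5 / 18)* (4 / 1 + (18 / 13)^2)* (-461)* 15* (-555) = 135922968750 / 13013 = 10445167.81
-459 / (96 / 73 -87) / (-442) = -219 / 18070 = -0.01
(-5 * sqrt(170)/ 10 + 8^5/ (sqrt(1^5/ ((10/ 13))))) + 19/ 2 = -sqrt(170)/ 2 + 19/ 2 + 32768 * sqrt(130)/ 13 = 28742.42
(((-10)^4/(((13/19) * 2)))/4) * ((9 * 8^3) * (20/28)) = 547200000/91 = 6013186.81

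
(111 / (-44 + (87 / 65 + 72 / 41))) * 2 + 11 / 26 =-14183237 / 2834338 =-5.00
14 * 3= 42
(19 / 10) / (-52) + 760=395181 / 520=759.96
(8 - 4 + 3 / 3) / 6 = 5 / 6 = 0.83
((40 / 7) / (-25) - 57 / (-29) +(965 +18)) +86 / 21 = 430142 / 435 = 988.83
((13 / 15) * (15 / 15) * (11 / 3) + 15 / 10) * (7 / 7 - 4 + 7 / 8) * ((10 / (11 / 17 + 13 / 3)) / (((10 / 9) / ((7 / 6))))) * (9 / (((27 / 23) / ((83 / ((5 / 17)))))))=-27639668399 / 609600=-45340.66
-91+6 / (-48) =-729 / 8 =-91.12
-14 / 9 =-1.56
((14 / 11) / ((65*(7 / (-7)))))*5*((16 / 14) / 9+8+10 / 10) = -1150 / 1287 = -0.89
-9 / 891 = -1 / 99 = -0.01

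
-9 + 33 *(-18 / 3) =-207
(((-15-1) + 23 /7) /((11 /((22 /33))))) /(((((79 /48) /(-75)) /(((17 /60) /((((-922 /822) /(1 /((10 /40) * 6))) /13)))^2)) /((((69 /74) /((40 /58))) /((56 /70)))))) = 54417867923627 /191329255964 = 284.42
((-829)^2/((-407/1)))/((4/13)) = -8934133/1628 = -5487.80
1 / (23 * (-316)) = -1 / 7268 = -0.00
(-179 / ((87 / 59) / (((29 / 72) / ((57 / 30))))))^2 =2788368025 / 4210704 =662.21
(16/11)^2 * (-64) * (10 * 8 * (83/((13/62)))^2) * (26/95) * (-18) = 249909051654144/29887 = 8361797826.95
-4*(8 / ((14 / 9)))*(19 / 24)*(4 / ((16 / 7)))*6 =-171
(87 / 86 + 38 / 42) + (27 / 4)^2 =685975 / 14448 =47.48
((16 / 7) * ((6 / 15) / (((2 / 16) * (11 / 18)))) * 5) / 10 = 2304 / 385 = 5.98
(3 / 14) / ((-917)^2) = 0.00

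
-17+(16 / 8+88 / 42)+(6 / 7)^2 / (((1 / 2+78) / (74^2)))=38.35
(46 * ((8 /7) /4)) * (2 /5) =184 /35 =5.26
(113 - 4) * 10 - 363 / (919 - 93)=899977 / 826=1089.56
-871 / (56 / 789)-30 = -688899 / 56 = -12301.77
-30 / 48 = -5 / 8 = -0.62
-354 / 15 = -118 / 5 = -23.60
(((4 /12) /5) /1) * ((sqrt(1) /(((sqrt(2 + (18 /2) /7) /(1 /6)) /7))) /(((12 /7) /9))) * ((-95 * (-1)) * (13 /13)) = 931 * sqrt(161) /552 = 21.40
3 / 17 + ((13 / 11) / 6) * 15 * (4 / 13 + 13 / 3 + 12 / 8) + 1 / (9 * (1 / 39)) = 16945 / 748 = 22.65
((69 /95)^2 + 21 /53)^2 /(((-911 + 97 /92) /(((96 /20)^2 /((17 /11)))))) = -0.01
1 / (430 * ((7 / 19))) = 19 / 3010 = 0.01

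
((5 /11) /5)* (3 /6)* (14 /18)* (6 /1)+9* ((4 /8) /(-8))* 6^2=-2645 /132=-20.04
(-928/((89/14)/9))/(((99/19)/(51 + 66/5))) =-79238208/4895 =-16187.58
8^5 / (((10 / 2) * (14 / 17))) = 7957.94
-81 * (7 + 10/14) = -4374/7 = -624.86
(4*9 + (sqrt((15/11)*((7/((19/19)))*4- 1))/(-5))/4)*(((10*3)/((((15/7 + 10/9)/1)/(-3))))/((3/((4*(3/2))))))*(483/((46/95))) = -81443880/41 + 2036097*sqrt(55)/902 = -1969695.41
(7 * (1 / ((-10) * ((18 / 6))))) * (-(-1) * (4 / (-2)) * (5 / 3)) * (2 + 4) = 14 / 3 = 4.67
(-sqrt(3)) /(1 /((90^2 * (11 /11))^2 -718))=-65609282 * sqrt(3)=-113638609.87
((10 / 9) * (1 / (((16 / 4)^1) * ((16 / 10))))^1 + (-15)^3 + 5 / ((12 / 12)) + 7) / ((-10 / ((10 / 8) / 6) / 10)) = 2421235 / 3456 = 700.59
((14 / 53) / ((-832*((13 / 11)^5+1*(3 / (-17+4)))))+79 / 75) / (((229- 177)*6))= 581895853729 / 172384069478400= 0.00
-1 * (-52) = 52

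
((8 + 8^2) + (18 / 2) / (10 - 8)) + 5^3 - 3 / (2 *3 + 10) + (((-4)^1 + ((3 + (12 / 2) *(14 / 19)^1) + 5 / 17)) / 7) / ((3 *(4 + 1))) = 7283961 / 36176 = 201.35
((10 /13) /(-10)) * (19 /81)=-19 /1053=-0.02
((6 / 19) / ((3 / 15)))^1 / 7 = 30 / 133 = 0.23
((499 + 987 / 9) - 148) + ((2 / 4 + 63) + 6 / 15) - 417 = 3227 / 30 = 107.57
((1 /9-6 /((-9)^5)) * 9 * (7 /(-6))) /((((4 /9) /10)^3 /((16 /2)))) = -1915375 /18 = -106409.72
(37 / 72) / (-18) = -37 / 1296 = -0.03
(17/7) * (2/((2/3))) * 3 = 153/7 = 21.86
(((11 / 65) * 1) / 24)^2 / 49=0.00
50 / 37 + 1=87 / 37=2.35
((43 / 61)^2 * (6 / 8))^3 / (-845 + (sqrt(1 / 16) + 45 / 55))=-1877444825553 / 30609696978352208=-0.00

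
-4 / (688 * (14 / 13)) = -13 / 2408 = -0.01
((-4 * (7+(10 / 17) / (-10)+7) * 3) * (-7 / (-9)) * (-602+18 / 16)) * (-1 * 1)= -2658271 / 34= -78184.44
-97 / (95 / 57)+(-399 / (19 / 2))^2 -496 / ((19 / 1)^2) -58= 2971799 / 1805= 1646.43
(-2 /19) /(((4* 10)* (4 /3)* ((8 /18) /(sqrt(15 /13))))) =-27* sqrt(195) /79040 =-0.00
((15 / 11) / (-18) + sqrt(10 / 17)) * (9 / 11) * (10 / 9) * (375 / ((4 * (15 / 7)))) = -4375 / 1452 + 875 * sqrt(170) / 374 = 27.49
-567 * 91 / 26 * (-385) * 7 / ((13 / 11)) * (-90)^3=-42887436322500 / 13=-3299033563269.23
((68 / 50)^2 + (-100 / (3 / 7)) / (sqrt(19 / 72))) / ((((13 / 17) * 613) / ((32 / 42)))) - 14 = -1463989318 / 104593125 - 54400 * sqrt(38) / 454233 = -14.74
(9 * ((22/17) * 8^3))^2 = 10277093376/289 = 35560876.73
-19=-19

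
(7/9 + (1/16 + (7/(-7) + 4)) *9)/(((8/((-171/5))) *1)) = -77539/640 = -121.15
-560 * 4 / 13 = -2240 / 13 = -172.31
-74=-74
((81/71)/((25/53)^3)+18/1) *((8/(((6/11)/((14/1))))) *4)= 26305489056/1109375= 23711.99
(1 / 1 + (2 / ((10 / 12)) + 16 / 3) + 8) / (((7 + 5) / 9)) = 251 / 20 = 12.55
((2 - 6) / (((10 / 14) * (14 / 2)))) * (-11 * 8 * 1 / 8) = 44 / 5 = 8.80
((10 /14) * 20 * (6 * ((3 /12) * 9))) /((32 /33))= 22275 /112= 198.88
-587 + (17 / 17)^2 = -586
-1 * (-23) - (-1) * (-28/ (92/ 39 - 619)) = 554219/ 24049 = 23.05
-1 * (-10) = 10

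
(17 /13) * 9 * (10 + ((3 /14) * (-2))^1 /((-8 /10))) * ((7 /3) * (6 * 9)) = 406215 /26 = 15623.65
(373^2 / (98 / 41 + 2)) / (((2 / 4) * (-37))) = -5704289 / 3330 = -1713.00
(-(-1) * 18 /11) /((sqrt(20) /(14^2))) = 1764 * sqrt(5) /55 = 71.72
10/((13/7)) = 70/13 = 5.38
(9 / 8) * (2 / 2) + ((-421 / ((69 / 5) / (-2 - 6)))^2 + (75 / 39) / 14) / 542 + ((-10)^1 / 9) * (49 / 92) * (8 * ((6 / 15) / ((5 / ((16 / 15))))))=7792697195197 / 70446612600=110.62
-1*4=-4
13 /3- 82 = -233 /3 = -77.67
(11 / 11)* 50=50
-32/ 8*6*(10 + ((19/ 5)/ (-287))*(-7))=-49656/ 205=-242.22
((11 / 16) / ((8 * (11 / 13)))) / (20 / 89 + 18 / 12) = 1157 / 19648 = 0.06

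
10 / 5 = 2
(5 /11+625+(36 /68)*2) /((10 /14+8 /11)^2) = 63148162 /209457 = 301.49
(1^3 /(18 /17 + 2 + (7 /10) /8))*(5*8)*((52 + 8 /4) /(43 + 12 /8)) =5875200 /380831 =15.43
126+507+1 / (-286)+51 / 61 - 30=10534463 / 17446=603.83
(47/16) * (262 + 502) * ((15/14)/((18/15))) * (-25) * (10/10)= -5610625/112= -50094.87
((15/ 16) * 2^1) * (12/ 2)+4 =61/ 4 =15.25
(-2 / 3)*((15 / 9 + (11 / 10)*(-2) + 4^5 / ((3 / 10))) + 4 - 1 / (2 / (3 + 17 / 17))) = -34148 / 15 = -2276.53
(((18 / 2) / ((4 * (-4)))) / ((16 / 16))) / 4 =-9 / 64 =-0.14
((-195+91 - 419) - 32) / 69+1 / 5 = -902 / 115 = -7.84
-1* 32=-32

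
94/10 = 9.40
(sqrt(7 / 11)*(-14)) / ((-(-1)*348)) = -7*sqrt(77) / 1914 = -0.03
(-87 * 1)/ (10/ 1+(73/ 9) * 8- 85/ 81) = -7047/ 5981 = -1.18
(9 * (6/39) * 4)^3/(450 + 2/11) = 513216/1359943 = 0.38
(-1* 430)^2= 184900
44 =44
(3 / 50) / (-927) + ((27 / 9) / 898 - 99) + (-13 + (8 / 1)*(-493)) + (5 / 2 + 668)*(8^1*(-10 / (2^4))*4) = -60581246287 / 3468525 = -17466.00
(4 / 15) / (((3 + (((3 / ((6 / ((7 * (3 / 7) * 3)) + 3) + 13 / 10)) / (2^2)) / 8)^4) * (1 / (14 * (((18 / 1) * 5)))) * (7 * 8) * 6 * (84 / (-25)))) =-201885450649600 / 2035005428661093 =-0.10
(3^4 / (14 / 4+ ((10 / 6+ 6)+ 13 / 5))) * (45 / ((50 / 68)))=148716 / 413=360.09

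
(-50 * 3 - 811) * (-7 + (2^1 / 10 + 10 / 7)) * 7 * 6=1084008 / 5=216801.60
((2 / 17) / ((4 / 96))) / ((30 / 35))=3.29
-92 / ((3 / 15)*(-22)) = 230 / 11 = 20.91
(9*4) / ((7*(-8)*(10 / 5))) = -9 / 28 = -0.32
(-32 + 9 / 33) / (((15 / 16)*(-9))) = 5584 / 1485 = 3.76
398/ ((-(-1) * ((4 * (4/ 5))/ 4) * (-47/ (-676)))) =7155.53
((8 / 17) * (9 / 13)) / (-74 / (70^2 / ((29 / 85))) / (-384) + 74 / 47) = 15918336000 / 76929871603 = 0.21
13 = 13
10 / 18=5 / 9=0.56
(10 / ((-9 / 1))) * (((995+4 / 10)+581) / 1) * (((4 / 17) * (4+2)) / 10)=-63056 / 255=-247.28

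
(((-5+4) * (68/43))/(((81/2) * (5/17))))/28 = -578/121905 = -0.00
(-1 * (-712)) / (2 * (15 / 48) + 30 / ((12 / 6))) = 5696 / 125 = 45.57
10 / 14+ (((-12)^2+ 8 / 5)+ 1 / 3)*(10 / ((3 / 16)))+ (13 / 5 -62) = 2433194 / 315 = 7724.43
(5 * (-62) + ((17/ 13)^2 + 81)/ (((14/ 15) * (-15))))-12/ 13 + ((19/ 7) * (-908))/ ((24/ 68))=-25906931/ 3549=-7299.78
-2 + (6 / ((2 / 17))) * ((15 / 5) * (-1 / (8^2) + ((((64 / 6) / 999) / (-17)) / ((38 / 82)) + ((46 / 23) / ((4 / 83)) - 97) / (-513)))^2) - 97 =-2451673817591423 / 25086902833152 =-97.73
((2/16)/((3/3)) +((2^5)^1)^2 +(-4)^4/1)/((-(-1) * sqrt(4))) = 10241/16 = 640.06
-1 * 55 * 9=-495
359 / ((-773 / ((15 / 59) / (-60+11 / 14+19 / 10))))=188475 / 91487642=0.00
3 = 3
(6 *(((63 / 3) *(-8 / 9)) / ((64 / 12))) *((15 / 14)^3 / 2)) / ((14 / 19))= -17.53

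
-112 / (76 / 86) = -2408 / 19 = -126.74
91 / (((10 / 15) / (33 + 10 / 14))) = 4602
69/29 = 2.38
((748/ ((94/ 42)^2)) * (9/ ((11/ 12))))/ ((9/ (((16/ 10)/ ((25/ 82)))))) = 236065536/ 276125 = 854.92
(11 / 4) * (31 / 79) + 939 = 297065 / 316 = 940.08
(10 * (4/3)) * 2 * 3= 80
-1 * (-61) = 61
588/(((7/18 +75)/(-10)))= -105840/1357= -78.00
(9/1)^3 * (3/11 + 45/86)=548937/946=580.27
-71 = -71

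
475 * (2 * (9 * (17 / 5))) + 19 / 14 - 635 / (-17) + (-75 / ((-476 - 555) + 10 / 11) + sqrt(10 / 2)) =sqrt(5) + 26166641771 / 898926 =29111.02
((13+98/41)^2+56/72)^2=12925578086656/228886641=56471.53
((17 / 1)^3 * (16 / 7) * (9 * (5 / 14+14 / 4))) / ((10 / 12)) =114610464 / 245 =467797.81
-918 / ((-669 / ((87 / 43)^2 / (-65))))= -2316114 / 26801255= -0.09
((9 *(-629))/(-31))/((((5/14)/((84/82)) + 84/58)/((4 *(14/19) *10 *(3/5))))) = 32434540992/18047549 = 1797.17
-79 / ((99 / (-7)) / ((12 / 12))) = 553 / 99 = 5.59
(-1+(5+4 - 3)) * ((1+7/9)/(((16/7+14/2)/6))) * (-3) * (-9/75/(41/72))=48384/13325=3.63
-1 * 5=-5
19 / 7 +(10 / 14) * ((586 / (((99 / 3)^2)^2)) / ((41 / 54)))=34221877 / 12605901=2.71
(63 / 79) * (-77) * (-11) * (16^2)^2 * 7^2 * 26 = 4455262715904 / 79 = 56395730581.06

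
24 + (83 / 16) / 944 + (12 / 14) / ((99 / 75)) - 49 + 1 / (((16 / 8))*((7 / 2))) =-24.20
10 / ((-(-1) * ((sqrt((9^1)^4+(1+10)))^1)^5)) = 5 * sqrt(1643) / 70963115312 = 0.00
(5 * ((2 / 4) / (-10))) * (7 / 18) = -0.10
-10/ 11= -0.91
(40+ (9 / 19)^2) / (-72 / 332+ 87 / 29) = 1205243 / 83391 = 14.45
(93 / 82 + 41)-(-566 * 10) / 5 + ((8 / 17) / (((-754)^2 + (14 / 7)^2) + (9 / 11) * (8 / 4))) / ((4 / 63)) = 5117881004493 / 4358855386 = 1174.13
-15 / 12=-5 / 4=-1.25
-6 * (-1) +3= 9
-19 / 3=-6.33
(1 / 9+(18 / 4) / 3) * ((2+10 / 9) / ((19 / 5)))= 2030 / 1539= 1.32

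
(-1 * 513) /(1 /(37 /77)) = -18981 /77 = -246.51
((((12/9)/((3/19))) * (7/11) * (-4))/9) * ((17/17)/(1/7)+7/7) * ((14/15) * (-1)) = 238336/13365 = 17.83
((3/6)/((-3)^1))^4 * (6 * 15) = 5/72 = 0.07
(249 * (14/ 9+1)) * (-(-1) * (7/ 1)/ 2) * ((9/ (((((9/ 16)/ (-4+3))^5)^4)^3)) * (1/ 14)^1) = 843227761665483921293628732229557861678666689783889147763536559566902788096/ 599003433304810403471059943169868346577158542512617035467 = 1407717743808651774.17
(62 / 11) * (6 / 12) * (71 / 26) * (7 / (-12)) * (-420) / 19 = 539245 / 5434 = 99.24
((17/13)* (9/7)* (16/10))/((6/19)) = 3876/455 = 8.52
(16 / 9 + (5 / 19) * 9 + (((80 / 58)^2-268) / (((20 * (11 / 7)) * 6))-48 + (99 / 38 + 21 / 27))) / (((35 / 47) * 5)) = -15569650238 / 1384180875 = -11.25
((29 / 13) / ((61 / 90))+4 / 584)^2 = 145811713609 / 13404545284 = 10.88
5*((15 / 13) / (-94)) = -75 / 1222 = -0.06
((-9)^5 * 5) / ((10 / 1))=-59049 / 2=-29524.50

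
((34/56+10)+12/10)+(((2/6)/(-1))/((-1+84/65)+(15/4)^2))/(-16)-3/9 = 71951951/6270180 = 11.48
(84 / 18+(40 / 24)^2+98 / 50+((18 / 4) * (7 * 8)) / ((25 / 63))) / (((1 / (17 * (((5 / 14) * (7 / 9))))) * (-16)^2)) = 11.89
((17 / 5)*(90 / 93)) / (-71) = -102 / 2201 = -0.05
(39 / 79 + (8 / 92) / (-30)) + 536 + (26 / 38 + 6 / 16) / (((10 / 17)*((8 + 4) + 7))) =84471914843 / 157424880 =536.59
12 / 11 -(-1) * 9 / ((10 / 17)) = 1803 / 110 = 16.39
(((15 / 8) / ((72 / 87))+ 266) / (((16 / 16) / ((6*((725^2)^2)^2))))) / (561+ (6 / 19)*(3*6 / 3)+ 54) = 24900189608523677215576171875 / 125024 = 199163277518905787813349.20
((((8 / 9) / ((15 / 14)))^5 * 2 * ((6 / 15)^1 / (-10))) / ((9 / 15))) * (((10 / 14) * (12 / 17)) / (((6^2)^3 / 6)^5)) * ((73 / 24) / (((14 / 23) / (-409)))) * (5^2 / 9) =235541873 / 44642947565657042557272000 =0.00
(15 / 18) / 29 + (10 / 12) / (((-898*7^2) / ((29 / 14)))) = 3075935 / 107188872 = 0.03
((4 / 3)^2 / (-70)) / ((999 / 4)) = -32 / 314685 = -0.00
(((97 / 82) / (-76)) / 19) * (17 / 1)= -1649 / 118408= -0.01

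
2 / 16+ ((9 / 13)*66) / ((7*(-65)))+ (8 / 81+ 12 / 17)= 54032011 / 65159640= 0.83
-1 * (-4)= 4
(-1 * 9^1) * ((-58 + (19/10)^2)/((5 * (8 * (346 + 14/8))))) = 48951/1391000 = 0.04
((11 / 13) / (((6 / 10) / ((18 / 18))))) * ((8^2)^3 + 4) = 369695.90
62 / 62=1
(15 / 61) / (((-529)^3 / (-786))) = 0.00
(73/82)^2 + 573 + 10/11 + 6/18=575.03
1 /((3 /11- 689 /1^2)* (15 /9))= -33 /37880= -0.00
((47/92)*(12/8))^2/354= 6627/3995008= 0.00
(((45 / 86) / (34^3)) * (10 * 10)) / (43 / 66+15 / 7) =259875 / 545470738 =0.00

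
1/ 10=0.10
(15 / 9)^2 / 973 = 25 / 8757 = 0.00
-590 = -590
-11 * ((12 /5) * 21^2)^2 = -12322316.16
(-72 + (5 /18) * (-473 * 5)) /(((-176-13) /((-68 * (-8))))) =3568912 /1701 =2098.13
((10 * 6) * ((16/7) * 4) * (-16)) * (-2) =122880/7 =17554.29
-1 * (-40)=40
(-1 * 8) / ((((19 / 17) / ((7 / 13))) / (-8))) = 7616 / 247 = 30.83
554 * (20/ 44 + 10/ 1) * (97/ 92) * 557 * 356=13319769370/ 11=1210888124.55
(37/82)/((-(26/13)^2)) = -37/328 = -0.11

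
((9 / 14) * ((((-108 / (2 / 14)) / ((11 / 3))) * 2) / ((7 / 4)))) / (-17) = 8.91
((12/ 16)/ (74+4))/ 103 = 1/ 10712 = 0.00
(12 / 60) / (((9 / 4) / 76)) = 6.76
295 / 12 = 24.58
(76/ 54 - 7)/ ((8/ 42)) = -1057/ 36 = -29.36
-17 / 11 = -1.55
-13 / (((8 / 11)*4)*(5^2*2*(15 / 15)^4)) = -143 / 1600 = -0.09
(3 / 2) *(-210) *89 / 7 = -4005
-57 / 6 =-9.50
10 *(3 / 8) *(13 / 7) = 195 / 28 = 6.96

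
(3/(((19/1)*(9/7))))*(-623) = -4361/57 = -76.51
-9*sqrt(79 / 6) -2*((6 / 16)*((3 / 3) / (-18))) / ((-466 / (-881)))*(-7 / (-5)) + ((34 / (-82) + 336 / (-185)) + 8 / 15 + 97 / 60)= 2496751 / 84830640 -3*sqrt(474) / 2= -32.63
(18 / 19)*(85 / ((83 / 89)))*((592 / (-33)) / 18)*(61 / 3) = -273187280 / 156123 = -1749.82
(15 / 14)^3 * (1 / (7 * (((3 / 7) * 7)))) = 1125 / 19208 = 0.06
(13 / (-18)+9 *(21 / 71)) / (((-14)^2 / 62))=76849 / 125244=0.61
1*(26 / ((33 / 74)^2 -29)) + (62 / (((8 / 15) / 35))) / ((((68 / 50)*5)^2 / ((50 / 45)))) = 105962964439 / 1093911240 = 96.87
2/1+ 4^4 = 258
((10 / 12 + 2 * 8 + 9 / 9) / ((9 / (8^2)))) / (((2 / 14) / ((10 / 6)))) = 119840 / 81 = 1479.51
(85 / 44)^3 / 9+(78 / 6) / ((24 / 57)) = 24284629 / 766656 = 31.68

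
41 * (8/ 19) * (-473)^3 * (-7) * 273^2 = 18108421718515128/ 19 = 953074827290269.89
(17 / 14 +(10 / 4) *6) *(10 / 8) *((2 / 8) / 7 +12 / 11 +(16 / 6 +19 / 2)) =13941205 / 51744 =269.43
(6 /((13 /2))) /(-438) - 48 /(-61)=45430 /57889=0.78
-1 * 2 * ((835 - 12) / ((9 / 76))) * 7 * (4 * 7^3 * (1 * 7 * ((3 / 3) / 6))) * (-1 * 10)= 42049769440 / 27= 1557398868.15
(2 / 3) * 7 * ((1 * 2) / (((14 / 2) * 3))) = 4 / 9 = 0.44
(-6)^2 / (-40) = -9 / 10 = -0.90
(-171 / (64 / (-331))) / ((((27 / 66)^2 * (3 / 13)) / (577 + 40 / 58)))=13228821.64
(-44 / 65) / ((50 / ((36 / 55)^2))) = -0.01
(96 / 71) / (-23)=-96 / 1633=-0.06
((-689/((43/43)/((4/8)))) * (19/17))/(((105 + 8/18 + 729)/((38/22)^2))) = -42532659/30896140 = -1.38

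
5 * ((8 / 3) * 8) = 320 / 3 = 106.67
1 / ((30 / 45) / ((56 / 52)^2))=294 / 169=1.74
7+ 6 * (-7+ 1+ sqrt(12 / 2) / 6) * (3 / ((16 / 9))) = -215 / 4+ 27 * sqrt(6) / 16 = -49.62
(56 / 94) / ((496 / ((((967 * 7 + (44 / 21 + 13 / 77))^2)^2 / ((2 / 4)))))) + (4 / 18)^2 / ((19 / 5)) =18955239408029956286761804 / 3753546302583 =5049954864013.78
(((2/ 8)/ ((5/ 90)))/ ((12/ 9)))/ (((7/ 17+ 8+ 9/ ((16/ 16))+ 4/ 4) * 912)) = 153/ 761216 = 0.00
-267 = -267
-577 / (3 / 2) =-1154 / 3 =-384.67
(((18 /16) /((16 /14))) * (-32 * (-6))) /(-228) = -63 /76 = -0.83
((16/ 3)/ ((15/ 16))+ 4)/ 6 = 218/ 135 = 1.61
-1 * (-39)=39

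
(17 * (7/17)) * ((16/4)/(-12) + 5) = 98/3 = 32.67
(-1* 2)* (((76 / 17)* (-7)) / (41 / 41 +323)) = 266 / 1377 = 0.19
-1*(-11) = 11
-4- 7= -11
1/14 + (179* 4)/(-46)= -4989/322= -15.49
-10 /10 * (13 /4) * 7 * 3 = -273 /4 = -68.25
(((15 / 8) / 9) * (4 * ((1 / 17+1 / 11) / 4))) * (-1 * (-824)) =14420 / 561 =25.70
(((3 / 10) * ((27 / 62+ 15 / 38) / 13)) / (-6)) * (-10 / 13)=489 / 199082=0.00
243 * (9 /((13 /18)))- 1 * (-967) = 51937 /13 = 3995.15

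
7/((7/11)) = 11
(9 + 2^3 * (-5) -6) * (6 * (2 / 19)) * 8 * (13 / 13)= -186.95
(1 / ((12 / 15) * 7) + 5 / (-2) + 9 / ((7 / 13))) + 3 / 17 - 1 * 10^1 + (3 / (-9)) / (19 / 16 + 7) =847159 / 187068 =4.53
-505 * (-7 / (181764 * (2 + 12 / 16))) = 3535 / 499851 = 0.01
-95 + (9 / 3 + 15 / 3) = -87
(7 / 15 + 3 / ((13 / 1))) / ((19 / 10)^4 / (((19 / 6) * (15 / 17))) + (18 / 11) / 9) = 7480000 / 51972687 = 0.14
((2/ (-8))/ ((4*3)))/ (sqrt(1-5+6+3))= -sqrt(5)/ 240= -0.01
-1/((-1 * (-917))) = -1/917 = -0.00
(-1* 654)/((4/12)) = -1962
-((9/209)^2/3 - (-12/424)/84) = -123817/129645208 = -0.00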